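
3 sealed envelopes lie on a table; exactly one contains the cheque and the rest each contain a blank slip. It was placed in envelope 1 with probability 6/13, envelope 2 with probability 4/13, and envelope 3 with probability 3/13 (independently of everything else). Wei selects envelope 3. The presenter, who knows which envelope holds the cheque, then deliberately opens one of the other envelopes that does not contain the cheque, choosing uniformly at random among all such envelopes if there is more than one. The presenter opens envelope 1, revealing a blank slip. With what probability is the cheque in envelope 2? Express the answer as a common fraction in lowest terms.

8/11

Condition on the true location of the cheque.
If it is in envelope 1 (prior 6/13): the presenter opened envelope 1, so this case is ruled out; weight (6/13)·0 = 0.
If it is in envelope 2 (prior 4/13): the presenter has no choice, probability 1; weight (4/13)·1 = 4/13.
If it is in envelope 3 (prior 3/13): the presenter has 2 equally likely choices, so probability 1/2; weight (3/13)·(1/2) = 3/26.
The weights sum to 11/26.
So P(the cheque in envelope 2 | the presenter opened envelope 1) = (4/13) / (11/26) = 8/11.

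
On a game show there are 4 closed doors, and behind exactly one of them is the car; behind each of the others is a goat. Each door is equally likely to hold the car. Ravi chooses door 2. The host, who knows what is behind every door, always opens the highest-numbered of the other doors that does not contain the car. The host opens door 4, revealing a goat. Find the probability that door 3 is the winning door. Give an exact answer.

Apply Bayes' rule, conditioning on where the car actually is.
If it is behind any of doors 1, 2, and 3 (prior 1/4 each): door 4 is the highest-numbered option available, probability 1; weight (1/4)·1 = 1/4 each.
If it is behind door 4 (prior 1/4): the host opened door 4, so this case is ruled out; weight (1/4)·0 = 0.
The weights sum to 3/4.
So P(the car behind door 3 | the host opened door 4) = (1/4) / (3/4) = 1/3.

1/3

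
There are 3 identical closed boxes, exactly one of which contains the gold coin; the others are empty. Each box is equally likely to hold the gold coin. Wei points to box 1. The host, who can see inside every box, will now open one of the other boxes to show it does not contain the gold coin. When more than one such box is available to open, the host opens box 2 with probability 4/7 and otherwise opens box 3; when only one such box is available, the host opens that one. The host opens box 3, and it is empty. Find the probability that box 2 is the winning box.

Apply Bayes' rule, conditioning on where the gold coin actually is.
If it is in box 1 (prior 1/3): box 2 is available but not opened, probability 3/7; weight (1/3)·(3/7) = 1/7.
If it is in box 2 (prior 1/3): only box 3 is available, probability 1; weight (1/3)·1 = 1/3.
If it is in box 3 (prior 1/3): the host opened box 3, so this case is ruled out; weight (1/3)·0 = 0.
The weights sum to 10/21.
So P(the gold coin in box 2 | the host opened box 3) = (1/3) / (10/21) = 7/10.

7/10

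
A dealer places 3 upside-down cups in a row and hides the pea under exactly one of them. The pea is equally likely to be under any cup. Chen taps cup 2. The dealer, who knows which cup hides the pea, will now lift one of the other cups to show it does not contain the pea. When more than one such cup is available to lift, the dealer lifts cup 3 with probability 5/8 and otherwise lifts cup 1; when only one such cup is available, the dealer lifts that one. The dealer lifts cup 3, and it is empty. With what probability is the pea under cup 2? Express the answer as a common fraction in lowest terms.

5/13

Consider each possible location of the pea in turn.
If it is under cup 1 (prior 1/3): only cup 3 is available, probability 1; weight (1/3)·1 = 1/3.
If it is under cup 2 (prior 1/3): cup 3 is available, opened with probability 5/8; weight (1/3)·(5/8) = 5/24.
If it is under cup 3 (prior 1/3): the dealer opened cup 3, so this case is ruled out; weight (1/3)·0 = 0.
The weights sum to 13/24.
So P(the pea under cup 2 | the dealer opened cup 3) = (5/24) / (13/24) = 5/13.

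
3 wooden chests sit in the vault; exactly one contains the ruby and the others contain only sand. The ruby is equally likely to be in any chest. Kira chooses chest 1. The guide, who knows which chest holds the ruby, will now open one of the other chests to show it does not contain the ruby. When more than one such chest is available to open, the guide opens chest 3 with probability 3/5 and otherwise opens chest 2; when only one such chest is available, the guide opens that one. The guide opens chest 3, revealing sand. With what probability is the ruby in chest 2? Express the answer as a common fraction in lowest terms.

Condition on the true location of the ruby.
If it is in chest 1 (prior 1/3): chest 3 is available, opened with probability 3/5; weight (1/3)·(3/5) = 1/5.
If it is in chest 2 (prior 1/3): only chest 3 is available, probability 1; weight (1/3)·1 = 1/3.
If it is in chest 3 (prior 1/3): the guide opened chest 3, so this case is ruled out; weight (1/3)·0 = 0.
The weights sum to 8/15.
So P(the ruby in chest 2 | the guide opened chest 3) = (1/3) / (8/15) = 5/8.

5/8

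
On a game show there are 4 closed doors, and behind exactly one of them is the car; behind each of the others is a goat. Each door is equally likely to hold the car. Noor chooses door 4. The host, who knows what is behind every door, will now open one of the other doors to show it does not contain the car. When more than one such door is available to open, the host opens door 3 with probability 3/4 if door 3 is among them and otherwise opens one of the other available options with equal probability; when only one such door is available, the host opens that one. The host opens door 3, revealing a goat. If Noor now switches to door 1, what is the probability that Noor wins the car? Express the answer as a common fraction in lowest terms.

Condition on the true location of the car.
If it is behind any of doors 1, 2, and 4 (prior 1/4 each): door 3 is available, opened with probability 3/4; weight (1/4)·(3/4) = 3/16 each.
If it is behind door 3 (prior 1/4): the host opened door 3, so this case is ruled out; weight (1/4)·0 = 0.
The weights sum to 9/16.
So P(the car behind door 1 | the host opened door 3) = (3/16) / (9/16) = 1/3.

1/3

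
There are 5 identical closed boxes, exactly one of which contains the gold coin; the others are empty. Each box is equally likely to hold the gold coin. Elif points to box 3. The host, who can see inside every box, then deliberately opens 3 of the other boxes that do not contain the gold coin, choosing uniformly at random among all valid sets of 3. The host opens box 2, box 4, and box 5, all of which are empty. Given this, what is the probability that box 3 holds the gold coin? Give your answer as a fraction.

Condition on the true location of the gold coin.
If it is in box 1 (prior 1/5): the host has no choice, probability 1; weight (1/5)·1 = 1/5.
If it is in any of boxes 2, 4, and 5 (prior 1/5 each): that box was opened and seen not to hold the prize — ruled out; weight (1/5)·0 = 0 each.
If it is in box 3 (prior 1/5): the host has 4 equally likely choices, so probability 1/4; weight (1/5)·(1/4) = 1/20.
The weights sum to 1/4.
So P(the gold coin in box 3 | the host opened box 2, box 4, and box 5) = (1/20) / (1/4) = 1/5.

1/5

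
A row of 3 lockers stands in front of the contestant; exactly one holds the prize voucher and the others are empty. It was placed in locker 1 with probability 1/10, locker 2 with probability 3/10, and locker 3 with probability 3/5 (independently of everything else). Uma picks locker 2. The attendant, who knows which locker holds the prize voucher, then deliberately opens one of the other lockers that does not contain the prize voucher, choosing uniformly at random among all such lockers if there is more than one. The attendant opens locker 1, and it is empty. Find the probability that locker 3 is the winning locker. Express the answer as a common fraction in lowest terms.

Condition on the true location of the prize voucher.
If it is in locker 1 (prior 1/10): the attendant opened locker 1, so this case is ruled out; weight (1/10)·0 = 0.
If it is in locker 2 (prior 3/10): the attendant has 2 equally likely choices, so probability 1/2; weight (3/10)·(1/2) = 3/20.
If it is in locker 3 (prior 3/5): the attendant has no choice, probability 1; weight (3/5)·1 = 3/5.
The weights sum to 3/4.
So P(the prize voucher in locker 3 | the attendant opened locker 1) = (3/5) / (3/4) = 4/5.

4/5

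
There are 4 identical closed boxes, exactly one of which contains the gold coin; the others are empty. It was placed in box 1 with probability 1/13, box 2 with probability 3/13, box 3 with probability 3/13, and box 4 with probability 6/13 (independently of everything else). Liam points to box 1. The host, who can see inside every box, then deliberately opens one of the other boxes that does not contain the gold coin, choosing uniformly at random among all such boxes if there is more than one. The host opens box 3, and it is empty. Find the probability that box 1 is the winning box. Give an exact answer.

2/29

Apply Bayes' rule, conditioning on where the gold coin actually is.
If it is in box 1 (prior 1/13): the host has 3 equally likely choices, so probability 1/3; weight (1/13)·(1/3) = 1/39.
If it is in box 2 (prior 3/13): the host has 2 equally likely choices, so probability 1/2; weight (3/13)·(1/2) = 3/26.
If it is in box 3 (prior 3/13): the host opened box 3, so this case is ruled out; weight (3/13)·0 = 0.
If it is in box 4 (prior 6/13): the host has 2 equally likely choices, so probability 1/2; weight (6/13)·(1/2) = 3/13.
The weights sum to 29/78.
So P(the gold coin in box 1 | the host opened box 3) = (1/39) / (29/78) = 2/29.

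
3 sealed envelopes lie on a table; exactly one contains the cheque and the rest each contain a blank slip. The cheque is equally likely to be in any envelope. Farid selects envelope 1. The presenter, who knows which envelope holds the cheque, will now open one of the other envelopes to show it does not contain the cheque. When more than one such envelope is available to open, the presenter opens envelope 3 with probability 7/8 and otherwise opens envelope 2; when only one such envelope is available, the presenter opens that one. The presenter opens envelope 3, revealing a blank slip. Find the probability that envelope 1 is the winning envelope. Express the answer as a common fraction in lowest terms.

7/15

Condition on the true location of the cheque.
If it is in envelope 1 (prior 1/3): envelope 3 is available, opened with probability 7/8; weight (1/3)·(7/8) = 7/24.
If it is in envelope 2 (prior 1/3): only envelope 3 is available, probability 1; weight (1/3)·1 = 1/3.
If it is in envelope 3 (prior 1/3): the presenter opened envelope 3, so this case is ruled out; weight (1/3)·0 = 0.
The weights sum to 5/8.
So P(the cheque in envelope 1 | the presenter opened envelope 3) = (7/24) / (5/8) = 7/15.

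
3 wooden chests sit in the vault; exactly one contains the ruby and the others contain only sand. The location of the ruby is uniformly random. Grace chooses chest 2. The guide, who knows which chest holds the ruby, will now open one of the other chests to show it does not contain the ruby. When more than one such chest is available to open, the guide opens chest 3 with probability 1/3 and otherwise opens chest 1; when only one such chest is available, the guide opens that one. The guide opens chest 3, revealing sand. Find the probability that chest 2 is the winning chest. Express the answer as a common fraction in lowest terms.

Apply Bayes' rule, conditioning on where the ruby actually is.
If it is in chest 1 (prior 1/3): only chest 3 is available, probability 1; weight (1/3)·1 = 1/3.
If it is in chest 2 (prior 1/3): chest 3 is available, opened with probability 1/3; weight (1/3)·(1/3) = 1/9.
If it is in chest 3 (prior 1/3): the guide opened chest 3, so this case is ruled out; weight (1/3)·0 = 0.
The weights sum to 4/9.
So P(the ruby in chest 2 | the guide opened chest 3) = (1/9) / (4/9) = 1/4.

1/4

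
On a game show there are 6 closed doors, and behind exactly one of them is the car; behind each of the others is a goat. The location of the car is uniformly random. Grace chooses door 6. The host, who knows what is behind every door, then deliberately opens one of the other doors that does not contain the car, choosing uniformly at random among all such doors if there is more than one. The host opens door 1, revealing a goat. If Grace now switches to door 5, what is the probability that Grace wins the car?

Condition on the true location of the car.
If it is behind door 1 (prior 1/6): the host opened door 1, so this case is ruled out; weight (1/6)·0 = 0.
If it is behind any of doors 2, 3, 4, and 5 (prior 1/6 each): the host has 4 equally likely choices, so probability 1/4; weight (1/6)·(1/4) = 1/24 each.
If it is behind door 6 (prior 1/6): the host has 5 equally likely choices, so probability 1/5; weight (1/6)·(1/5) = 1/30.
The weights sum to 1/5.
So P(the car behind door 5 | the host opened door 1) = (1/24) / (1/5) = 5/24.

5/24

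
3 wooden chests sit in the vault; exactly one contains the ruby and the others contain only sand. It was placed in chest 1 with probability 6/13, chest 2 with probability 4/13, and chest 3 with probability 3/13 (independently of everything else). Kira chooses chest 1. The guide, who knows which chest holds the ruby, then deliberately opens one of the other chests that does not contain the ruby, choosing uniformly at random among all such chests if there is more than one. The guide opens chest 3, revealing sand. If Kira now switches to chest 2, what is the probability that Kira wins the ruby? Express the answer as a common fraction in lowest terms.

Condition on the true location of the ruby.
If it is in chest 1 (prior 6/13): the guide has 2 equally likely choices, so probability 1/2; weight (6/13)·(1/2) = 3/13.
If it is in chest 2 (prior 4/13): the guide has no choice, probability 1; weight (4/13)·1 = 4/13.
If it is in chest 3 (prior 3/13): the guide opened chest 3, so this case is ruled out; weight (3/13)·0 = 0.
The weights sum to 7/13.
So P(the ruby in chest 2 | the guide opened chest 3) = (4/13) / (7/13) = 4/7.

4/7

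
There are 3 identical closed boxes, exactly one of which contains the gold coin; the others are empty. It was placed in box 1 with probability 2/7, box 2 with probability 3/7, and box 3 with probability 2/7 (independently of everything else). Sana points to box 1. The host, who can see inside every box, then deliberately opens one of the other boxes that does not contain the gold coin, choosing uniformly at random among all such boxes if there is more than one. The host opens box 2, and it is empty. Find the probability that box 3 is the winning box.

Consider each possible location of the gold coin in turn.
If it is in box 1 (prior 2/7): the host has 2 equally likely choices, so probability 1/2; weight (2/7)·(1/2) = 1/7.
If it is in box 2 (prior 3/7): the host opened box 2, so this case is ruled out; weight (3/7)·0 = 0.
If it is in box 3 (prior 2/7): the host has no choice, probability 1; weight (2/7)·1 = 2/7.
The weights sum to 3/7.
So P(the gold coin in box 3 | the host opened box 2) = (2/7) / (3/7) = 2/3.

2/3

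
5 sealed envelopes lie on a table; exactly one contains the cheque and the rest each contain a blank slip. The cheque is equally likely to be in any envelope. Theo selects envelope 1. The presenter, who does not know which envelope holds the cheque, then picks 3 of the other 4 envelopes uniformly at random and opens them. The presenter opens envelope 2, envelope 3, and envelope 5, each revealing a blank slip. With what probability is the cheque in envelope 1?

1/2

Apply Bayes' rule, conditioning on where the cheque actually is.
If it is in either of envelopes 1 and 4 (prior 1/5 each): the presenter picks exactly this set with probability 1/4 regardless, and none is the prize; weight (1/5)·(1/4) = 1/20 each.
If it is in any of envelopes 2, 3, and 5 (prior 1/5 each): that envelope was opened and seen not to hold the prize — ruled out; weight (1/5)·0 = 0 each.
The weights sum to 1/10.
So P(the cheque in envelope 1 | the presenter opened envelope 2, envelope 3, and envelope 5) = (1/20) / (1/10) = 1/2.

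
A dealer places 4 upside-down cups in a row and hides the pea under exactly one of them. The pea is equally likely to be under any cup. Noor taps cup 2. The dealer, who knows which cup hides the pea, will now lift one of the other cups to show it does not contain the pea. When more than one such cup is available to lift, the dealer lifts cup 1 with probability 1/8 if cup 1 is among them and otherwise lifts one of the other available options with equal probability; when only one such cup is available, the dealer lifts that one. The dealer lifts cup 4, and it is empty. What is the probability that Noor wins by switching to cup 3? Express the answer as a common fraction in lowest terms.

14/29

Consider each possible location of the pea in turn.
If it is under cup 1 (prior 1/4): cup 1 holds the prize so is unavailable; the dealer chooses uniformly among the 2 others, probability 1/2; weight (1/4)·(1/2) = 1/8.
If it is under cup 2 (prior 1/4): cup 1 is available but not opened; cup 4 gets probability (1 − 1/8)/2 = 7/16; weight (1/4)·(7/16) = 7/64.
If it is under cup 3 (prior 1/4): cup 1 is available but not opened, probability 7/8; weight (1/4)·(7/8) = 7/32.
If it is under cup 4 (prior 1/4): the dealer opened cup 4, so this case is ruled out; weight (1/4)·0 = 0.
The weights sum to 29/64.
So P(the pea under cup 3 | the dealer opened cup 4) = (7/32) / (29/64) = 14/29.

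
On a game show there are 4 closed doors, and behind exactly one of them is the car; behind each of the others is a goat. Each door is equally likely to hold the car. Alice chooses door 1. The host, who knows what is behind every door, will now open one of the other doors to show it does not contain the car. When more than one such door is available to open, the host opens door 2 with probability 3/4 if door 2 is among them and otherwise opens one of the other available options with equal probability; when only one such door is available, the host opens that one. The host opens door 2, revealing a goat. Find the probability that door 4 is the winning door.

Apply Bayes' rule, conditioning on where the car actually is.
If it is behind any of doors 1, 3, and 4 (prior 1/4 each): door 2 is available, opened with probability 3/4; weight (1/4)·(3/4) = 3/16 each.
If it is behind door 2 (prior 1/4): the host opened door 2, so this case is ruled out; weight (1/4)·0 = 0.
The weights sum to 9/16.
So P(the car behind door 4 | the host opened door 2) = (3/16) / (9/16) = 1/3.

1/3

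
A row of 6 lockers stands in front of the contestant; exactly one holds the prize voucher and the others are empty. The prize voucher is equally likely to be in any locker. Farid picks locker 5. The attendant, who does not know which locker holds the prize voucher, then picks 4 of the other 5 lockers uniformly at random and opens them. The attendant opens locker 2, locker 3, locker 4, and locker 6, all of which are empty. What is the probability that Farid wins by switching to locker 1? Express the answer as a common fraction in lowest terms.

1/2

Consider each possible location of the prize voucher in turn.
If it is in either of lockers 1 and 5 (prior 1/6 each): the attendant picks exactly this set with probability 1/5 regardless, and none is the prize; weight (1/6)·(1/5) = 1/30 each.
If it is in any of lockers 2, 3, 4, and 6 (prior 1/6 each): that locker was opened and seen not to hold the prize — ruled out; weight (1/6)·0 = 0 each.
The weights sum to 1/15.
So P(the prize voucher in locker 1 | the attendant opened locker 2, locker 3, locker 4, and locker 6) = (1/30) / (1/15) = 1/2.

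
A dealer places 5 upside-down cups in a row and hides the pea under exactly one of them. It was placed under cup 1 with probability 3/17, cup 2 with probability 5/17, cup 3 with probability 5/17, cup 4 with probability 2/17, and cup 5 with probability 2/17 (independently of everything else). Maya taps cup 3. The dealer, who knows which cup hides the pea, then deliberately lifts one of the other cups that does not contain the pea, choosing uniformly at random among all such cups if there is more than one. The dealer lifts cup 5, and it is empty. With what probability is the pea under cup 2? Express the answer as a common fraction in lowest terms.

4/11

Consider each possible location of the pea in turn.
If it is under cup 1 (prior 3/17): the dealer has 3 equally likely choices, so probability 1/3; weight (3/17)·(1/3) = 1/17.
If it is under cup 2 (prior 5/17): the dealer has 3 equally likely choices, so probability 1/3; weight (5/17)·(1/3) = 5/51.
If it is under cup 3 (prior 5/17): the dealer has 4 equally likely choices, so probability 1/4; weight (5/17)·(1/4) = 5/68.
If it is under cup 4 (prior 2/17): the dealer has 3 equally likely choices, so probability 1/3; weight (2/17)·(1/3) = 2/51.
If it is under cup 5 (prior 2/17): the dealer opened cup 5, so this case is ruled out; weight (2/17)·0 = 0.
The weights sum to 55/204.
So P(the pea under cup 2 | the dealer opened cup 5) = (5/51) / (55/204) = 4/11.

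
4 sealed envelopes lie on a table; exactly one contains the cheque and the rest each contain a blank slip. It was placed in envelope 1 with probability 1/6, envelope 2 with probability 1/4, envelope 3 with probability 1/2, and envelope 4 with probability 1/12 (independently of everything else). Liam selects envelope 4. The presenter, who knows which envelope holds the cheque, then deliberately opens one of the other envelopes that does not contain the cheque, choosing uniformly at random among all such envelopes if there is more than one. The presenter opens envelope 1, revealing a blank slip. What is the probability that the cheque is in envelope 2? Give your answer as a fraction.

9/29

Consider each possible location of the cheque in turn.
If it is in envelope 1 (prior 1/6): the presenter opened envelope 1, so this case is ruled out; weight (1/6)·0 = 0.
If it is in envelope 2 (prior 1/4): the presenter has 2 equally likely choices, so probability 1/2; weight (1/4)·(1/2) = 1/8.
If it is in envelope 3 (prior 1/2): the presenter has 2 equally likely choices, so probability 1/2; weight (1/2)·(1/2) = 1/4.
If it is in envelope 4 (prior 1/12): the presenter has 3 equally likely choices, so probability 1/3; weight (1/12)·(1/3) = 1/36.
The weights sum to 29/72.
So P(the cheque in envelope 2 | the presenter opened envelope 1) = (1/8) / (29/72) = 9/29.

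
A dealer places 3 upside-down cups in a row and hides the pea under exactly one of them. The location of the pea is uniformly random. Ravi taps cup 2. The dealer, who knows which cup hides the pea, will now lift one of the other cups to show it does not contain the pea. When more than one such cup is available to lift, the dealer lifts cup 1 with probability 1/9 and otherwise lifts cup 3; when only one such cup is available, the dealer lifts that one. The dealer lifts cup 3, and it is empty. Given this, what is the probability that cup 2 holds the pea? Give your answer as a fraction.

8/17

Condition on the true location of the pea.
If it is under cup 1 (prior 1/3): only cup 3 is available, probability 1; weight (1/3)·1 = 1/3.
If it is under cup 2 (prior 1/3): cup 1 is available but not opened, probability 8/9; weight (1/3)·(8/9) = 8/27.
If it is under cup 3 (prior 1/3): the dealer opened cup 3, so this case is ruled out; weight (1/3)·0 = 0.
The weights sum to 17/27.
So P(the pea under cup 2 | the dealer opened cup 3) = (8/27) / (17/27) = 8/17.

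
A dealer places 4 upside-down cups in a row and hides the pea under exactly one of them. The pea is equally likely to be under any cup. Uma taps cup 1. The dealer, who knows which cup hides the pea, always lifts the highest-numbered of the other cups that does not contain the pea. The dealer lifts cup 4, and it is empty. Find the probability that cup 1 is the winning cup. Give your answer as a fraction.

1/3

Condition on the true location of the pea.
If it is under any of cups 1, 2, and 3 (prior 1/4 each): cup 4 is the highest-numbered option available, probability 1; weight (1/4)·1 = 1/4 each.
If it is under cup 4 (prior 1/4): the dealer opened cup 4, so this case is ruled out; weight (1/4)·0 = 0.
The weights sum to 3/4.
So P(the pea under cup 1 | the dealer opened cup 4) = (1/4) / (3/4) = 1/3.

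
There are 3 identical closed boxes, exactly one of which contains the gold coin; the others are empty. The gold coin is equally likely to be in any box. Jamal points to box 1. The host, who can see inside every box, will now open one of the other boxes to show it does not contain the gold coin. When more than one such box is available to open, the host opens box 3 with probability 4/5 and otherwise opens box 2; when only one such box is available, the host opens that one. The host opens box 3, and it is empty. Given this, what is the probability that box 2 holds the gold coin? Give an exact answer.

Apply Bayes' rule, conditioning on where the gold coin actually is.
If it is in box 1 (prior 1/3): box 3 is available, opened with probability 4/5; weight (1/3)·(4/5) = 4/15.
If it is in box 2 (prior 1/3): only box 3 is available, probability 1; weight (1/3)·1 = 1/3.
If it is in box 3 (prior 1/3): the host opened box 3, so this case is ruled out; weight (1/3)·0 = 0.
The weights sum to 3/5.
So P(the gold coin in box 2 | the host opened box 3) = (1/3) / (3/5) = 5/9.

5/9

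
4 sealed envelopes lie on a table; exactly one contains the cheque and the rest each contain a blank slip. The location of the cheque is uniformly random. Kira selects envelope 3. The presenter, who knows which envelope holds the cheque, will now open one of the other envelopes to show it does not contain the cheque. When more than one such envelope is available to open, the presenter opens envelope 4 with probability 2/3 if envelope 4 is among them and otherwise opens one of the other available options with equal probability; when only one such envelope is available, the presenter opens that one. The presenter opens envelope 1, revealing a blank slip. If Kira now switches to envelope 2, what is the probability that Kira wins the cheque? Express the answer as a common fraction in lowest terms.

Consider each possible location of the cheque in turn.
If it is in envelope 1 (prior 1/4): the presenter opened envelope 1, so this case is ruled out; weight (1/4)·0 = 0.
If it is in envelope 2 (prior 1/4): envelope 4 is available but not opened, probability 1/3; weight (1/4)·(1/3) = 1/12.
If it is in envelope 3 (prior 1/4): envelope 4 is available but not opened; envelope 1 gets probability (1 − 2/3)/2 = 1/6; weight (1/4)·(1/6) = 1/24.
If it is in envelope 4 (prior 1/4): envelope 4 holds the prize so is unavailable; the presenter chooses uniformly among the 2 others, probability 1/2; weight (1/4)·(1/2) = 1/8.
The weights sum to 1/4.
So P(the cheque in envelope 2 | the presenter opened envelope 1) = (1/12) / (1/4) = 1/3.

1/3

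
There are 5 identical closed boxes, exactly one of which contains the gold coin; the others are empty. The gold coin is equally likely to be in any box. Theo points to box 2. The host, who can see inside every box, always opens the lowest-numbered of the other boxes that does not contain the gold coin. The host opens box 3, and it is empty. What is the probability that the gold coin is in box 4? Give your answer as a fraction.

0

Consider each possible location of the gold coin in turn.
If it is in box 1 (prior 1/5): box 3 is the lowest-numbered option available, probability 1; weight (1/5)·1 = 1/5.
If it is in any of boxes 2, 4, and 5 (prior 1/5 each): the host would have opened box 1 instead, probability 0; weight (1/5)·0 = 0 each.
If it is in box 3 (prior 1/5): the host opened box 3, so this case is ruled out; weight (1/5)·0 = 0.
The weights sum to 1/5.
So P(the gold coin in box 4 | the host opened box 3) = 0 / (1/5) = 0.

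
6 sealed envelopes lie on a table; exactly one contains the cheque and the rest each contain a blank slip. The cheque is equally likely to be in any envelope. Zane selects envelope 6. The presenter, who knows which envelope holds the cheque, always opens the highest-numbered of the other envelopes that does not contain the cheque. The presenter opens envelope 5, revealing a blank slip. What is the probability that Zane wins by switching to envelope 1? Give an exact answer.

1/5

Consider each possible location of the cheque in turn.
If it is in any of envelopes 1, 2, 3, 4, and 6 (prior 1/6 each): envelope 5 is the highest-numbered option available, probability 1; weight (1/6)·1 = 1/6 each.
If it is in envelope 5 (prior 1/6): the presenter opened envelope 5, so this case is ruled out; weight (1/6)·0 = 0.
The weights sum to 5/6.
So P(the cheque in envelope 1 | the presenter opened envelope 5) = (1/6) / (5/6) = 1/5.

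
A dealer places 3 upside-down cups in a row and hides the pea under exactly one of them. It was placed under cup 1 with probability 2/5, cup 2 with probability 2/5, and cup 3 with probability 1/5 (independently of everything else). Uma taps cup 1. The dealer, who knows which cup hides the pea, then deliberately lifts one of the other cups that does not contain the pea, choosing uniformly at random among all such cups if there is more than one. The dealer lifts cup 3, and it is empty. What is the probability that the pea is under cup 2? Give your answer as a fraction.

Apply Bayes' rule, conditioning on where the pea actually is.
If it is under cup 1 (prior 2/5): the dealer has 2 equally likely choices, so probability 1/2; weight (2/5)·(1/2) = 1/5.
If it is under cup 2 (prior 2/5): the dealer has no choice, probability 1; weight (2/5)·1 = 2/5.
If it is under cup 3 (prior 1/5): the dealer opened cup 3, so this case is ruled out; weight (1/5)·0 = 0.
The weights sum to 3/5.
So P(the pea under cup 2 | the dealer opened cup 3) = (2/5) / (3/5) = 2/3.

2/3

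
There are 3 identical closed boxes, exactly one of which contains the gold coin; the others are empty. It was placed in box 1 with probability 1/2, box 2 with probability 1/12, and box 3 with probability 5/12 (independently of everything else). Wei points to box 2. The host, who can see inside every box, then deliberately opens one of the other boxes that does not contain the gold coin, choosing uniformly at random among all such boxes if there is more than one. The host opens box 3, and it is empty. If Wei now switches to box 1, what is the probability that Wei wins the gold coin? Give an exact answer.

Apply Bayes' rule, conditioning on where the gold coin actually is.
If it is in box 1 (prior 1/2): the host has no choice, probability 1; weight (1/2)·1 = 1/2.
If it is in box 2 (prior 1/12): the host has 2 equally likely choices, so probability 1/2; weight (1/12)·(1/2) = 1/24.
If it is in box 3 (prior 5/12): the host opened box 3, so this case is ruled out; weight (5/12)·0 = 0.
The weights sum to 13/24.
So P(the gold coin in box 1 | the host opened box 3) = (1/2) / (13/24) = 12/13.

12/13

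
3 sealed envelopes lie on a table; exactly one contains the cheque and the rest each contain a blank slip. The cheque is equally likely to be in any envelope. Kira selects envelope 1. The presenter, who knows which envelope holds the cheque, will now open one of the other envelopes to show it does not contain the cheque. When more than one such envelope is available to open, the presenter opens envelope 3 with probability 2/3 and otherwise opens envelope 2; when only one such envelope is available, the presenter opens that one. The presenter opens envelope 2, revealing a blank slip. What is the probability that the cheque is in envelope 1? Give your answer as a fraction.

Apply Bayes' rule, conditioning on where the cheque actually is.
If it is in envelope 1 (prior 1/3): envelope 3 is available but not opened, probability 1/3; weight (1/3)·(1/3) = 1/9.
If it is in envelope 2 (prior 1/3): the presenter opened envelope 2, so this case is ruled out; weight (1/3)·0 = 0.
If it is in envelope 3 (prior 1/3): only envelope 2 is available, probability 1; weight (1/3)·1 = 1/3.
The weights sum to 4/9.
So P(the cheque in envelope 1 | the presenter opened envelope 2) = (1/9) / (4/9) = 1/4.

1/4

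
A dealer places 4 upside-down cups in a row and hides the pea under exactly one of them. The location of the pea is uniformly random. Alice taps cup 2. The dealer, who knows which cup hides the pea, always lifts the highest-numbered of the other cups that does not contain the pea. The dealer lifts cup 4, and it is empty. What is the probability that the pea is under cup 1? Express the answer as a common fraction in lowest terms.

Condition on the true location of the pea.
If it is under any of cups 1, 2, and 3 (prior 1/4 each): cup 4 is the highest-numbered option available, probability 1; weight (1/4)·1 = 1/4 each.
If it is under cup 4 (prior 1/4): the dealer opened cup 4, so this case is ruled out; weight (1/4)·0 = 0.
The weights sum to 3/4.
So P(the pea under cup 1 | the dealer opened cup 4) = (1/4) / (3/4) = 1/3.

1/3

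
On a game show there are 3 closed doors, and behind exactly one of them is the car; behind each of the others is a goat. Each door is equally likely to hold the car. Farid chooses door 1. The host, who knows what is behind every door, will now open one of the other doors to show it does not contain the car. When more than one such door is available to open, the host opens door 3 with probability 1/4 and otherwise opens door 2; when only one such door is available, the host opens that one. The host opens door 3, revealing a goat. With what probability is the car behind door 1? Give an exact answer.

Consider each possible location of the car in turn.
If it is behind door 1 (prior 1/3): door 3 is available, opened with probability 1/4; weight (1/3)·(1/4) = 1/12.
If it is behind door 2 (prior 1/3): only door 3 is available, probability 1; weight (1/3)·1 = 1/3.
If it is behind door 3 (prior 1/3): the host opened door 3, so this case is ruled out; weight (1/3)·0 = 0.
The weights sum to 5/12.
So P(the car behind door 1 | the host opened door 3) = (1/12) / (5/12) = 1/5.

1/5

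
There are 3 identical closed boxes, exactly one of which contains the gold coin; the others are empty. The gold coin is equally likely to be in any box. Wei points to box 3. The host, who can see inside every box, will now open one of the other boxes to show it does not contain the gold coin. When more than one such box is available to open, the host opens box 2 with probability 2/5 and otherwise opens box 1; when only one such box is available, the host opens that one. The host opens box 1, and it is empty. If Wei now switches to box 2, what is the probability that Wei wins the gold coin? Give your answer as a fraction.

Consider each possible location of the gold coin in turn.
If it is in box 1 (prior 1/3): the host opened box 1, so this case is ruled out; weight (1/3)·0 = 0.
If it is in box 2 (prior 1/3): only box 1 is available, probability 1; weight (1/3)·1 = 1/3.
If it is in box 3 (prior 1/3): box 2 is available but not opened, probability 3/5; weight (1/3)·(3/5) = 1/5.
The weights sum to 8/15.
So P(the gold coin in box 2 | the host opened box 1) = (1/3) / (8/15) = 5/8.

5/8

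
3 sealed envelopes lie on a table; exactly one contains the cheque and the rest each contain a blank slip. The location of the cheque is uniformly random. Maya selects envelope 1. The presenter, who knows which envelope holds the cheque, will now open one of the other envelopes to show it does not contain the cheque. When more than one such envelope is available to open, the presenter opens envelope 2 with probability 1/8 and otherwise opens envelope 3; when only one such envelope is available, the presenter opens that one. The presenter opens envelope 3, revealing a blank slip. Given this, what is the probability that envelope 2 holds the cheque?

Condition on the true location of the cheque.
If it is in envelope 1 (prior 1/3): envelope 2 is available but not opened, probability 7/8; weight (1/3)·(7/8) = 7/24.
If it is in envelope 2 (prior 1/3): only envelope 3 is available, probability 1; weight (1/3)·1 = 1/3.
If it is in envelope 3 (prior 1/3): the presenter opened envelope 3, so this case is ruled out; weight (1/3)·0 = 0.
The weights sum to 5/8.
So P(the cheque in envelope 2 | the presenter opened envelope 3) = (1/3) / (5/8) = 8/15.

8/15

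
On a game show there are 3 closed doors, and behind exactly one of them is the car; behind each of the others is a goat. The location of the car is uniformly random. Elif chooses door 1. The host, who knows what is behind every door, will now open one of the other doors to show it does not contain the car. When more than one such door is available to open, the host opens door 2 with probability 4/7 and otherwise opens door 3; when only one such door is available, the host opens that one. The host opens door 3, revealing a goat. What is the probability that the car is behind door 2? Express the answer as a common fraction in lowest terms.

Apply Bayes' rule, conditioning on where the car actually is.
If it is behind door 1 (prior 1/3): door 2 is available but not opened, probability 3/7; weight (1/3)·(3/7) = 1/7.
If it is behind door 2 (prior 1/3): only door 3 is available, probability 1; weight (1/3)·1 = 1/3.
If it is behind door 3 (prior 1/3): the host opened door 3, so this case is ruled out; weight (1/3)·0 = 0.
The weights sum to 10/21.
So P(the car behind door 2 | the host opened door 3) = (1/3) / (10/21) = 7/10.

7/10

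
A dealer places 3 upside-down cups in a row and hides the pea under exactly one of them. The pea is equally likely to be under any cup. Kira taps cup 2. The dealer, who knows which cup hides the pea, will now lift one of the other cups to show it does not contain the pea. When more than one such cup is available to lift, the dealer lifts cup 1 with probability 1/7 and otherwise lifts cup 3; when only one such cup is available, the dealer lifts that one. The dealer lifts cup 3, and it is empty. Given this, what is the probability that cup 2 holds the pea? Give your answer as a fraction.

6/13

Consider each possible location of the pea in turn.
If it is under cup 1 (prior 1/3): only cup 3 is available, probability 1; weight (1/3)·1 = 1/3.
If it is under cup 2 (prior 1/3): cup 1 is available but not opened, probability 6/7; weight (1/3)·(6/7) = 2/7.
If it is under cup 3 (prior 1/3): the dealer opened cup 3, so this case is ruled out; weight (1/3)·0 = 0.
The weights sum to 13/21.
So P(the pea under cup 2 | the dealer opened cup 3) = (2/7) / (13/21) = 6/13.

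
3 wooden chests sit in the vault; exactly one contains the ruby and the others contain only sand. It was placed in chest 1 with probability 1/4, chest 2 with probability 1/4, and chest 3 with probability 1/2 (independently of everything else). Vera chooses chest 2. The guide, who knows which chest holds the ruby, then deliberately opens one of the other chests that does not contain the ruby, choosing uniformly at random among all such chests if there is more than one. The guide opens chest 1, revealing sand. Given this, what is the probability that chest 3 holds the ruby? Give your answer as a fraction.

Consider each possible location of the ruby in turn.
If it is in chest 1 (prior 1/4): the guide opened chest 1, so this case is ruled out; weight (1/4)·0 = 0.
If it is in chest 2 (prior 1/4): the guide has 2 equally likely choices, so probability 1/2; weight (1/4)·(1/2) = 1/8.
If it is in chest 3 (prior 1/2): the guide has no choice, probability 1; weight (1/2)·1 = 1/2.
The weights sum to 5/8.
So P(the ruby in chest 3 | the guide opened chest 1) = (1/2) / (5/8) = 4/5.

4/5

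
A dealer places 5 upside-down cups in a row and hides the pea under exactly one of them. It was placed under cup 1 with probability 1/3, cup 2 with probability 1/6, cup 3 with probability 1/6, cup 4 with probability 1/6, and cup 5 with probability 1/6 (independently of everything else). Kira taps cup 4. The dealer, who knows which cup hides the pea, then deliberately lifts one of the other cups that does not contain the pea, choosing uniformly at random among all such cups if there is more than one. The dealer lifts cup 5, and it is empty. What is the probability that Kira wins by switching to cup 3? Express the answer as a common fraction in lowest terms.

4/19

Apply Bayes' rule, conditioning on where the pea actually is.
If it is under cup 1 (prior 1/3): the dealer has 3 equally likely choices, so probability 1/3; weight (1/3)·(1/3) = 1/9.
If it is under either of cups 2 and 3 (prior 1/6 each): the dealer has 3 equally likely choices, so probability 1/3; weight (1/6)·(1/3) = 1/18 each.
If it is under cup 4 (prior 1/6): the dealer has 4 equally likely choices, so probability 1/4; weight (1/6)·(1/4) = 1/24.
If it is under cup 5 (prior 1/6): the dealer opened cup 5, so this case is ruled out; weight (1/6)·0 = 0.
The weights sum to 19/72.
So P(the pea under cup 3 | the dealer opened cup 5) = (1/18) / (19/72) = 4/19.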